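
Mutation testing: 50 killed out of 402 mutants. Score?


Mutation score = killed / total * 100
Mutation score = 50 / 402 * 100
Mutation score = 12.44%

12.44%


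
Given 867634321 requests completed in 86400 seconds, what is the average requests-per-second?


Formula: throughput = requests / seconds
throughput = 867634321 / 86400
throughput = 10042.06 requests/second

10042.06 requests/second


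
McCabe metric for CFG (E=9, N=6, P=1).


Formula: V(G) = E - N + 2P
V(G) = 9 - 6 + 2*1
V(G) = 3 + 2
V(G) = 5

5


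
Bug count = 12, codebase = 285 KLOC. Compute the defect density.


Defect density = defects / KLOC
Defect density = 12 / 285
Defect density = 0.042 defects/KLOC

0.042 defects/KLOC


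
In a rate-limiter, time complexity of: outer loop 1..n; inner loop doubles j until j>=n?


Reasoning: linear outer times logarithmic inner
Complexity: O(n log n)

O(n log n)


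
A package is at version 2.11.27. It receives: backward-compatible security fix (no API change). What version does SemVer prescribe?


Current: 2.11.27
Change category: 'backward-compatible security fix (no API change)' → patch bump
SemVer rule: patch bump → increment PATCH (MAJOR and MINOR unchanged)
New: 2.11.28

2.11.28


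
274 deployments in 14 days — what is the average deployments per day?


Formula: deployments per day = releases / days
= 274 / 14
= 19.571 deploys/day
(equivalently, 137.0 deploys/week)

19.571 deploys/day


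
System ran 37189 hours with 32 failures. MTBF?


Formula: MTBF = Total operating time / Number of failures
MTBF = 37189 / 32
MTBF = 1162.16 hours

1162.16 hours


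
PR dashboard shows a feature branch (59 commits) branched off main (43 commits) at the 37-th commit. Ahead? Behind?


Common ancestor: commit #37
feature commits after divergence: 59 - 37 = 22
main commits after divergence: 43 - 37 = 6
feature is 22 commits ahead of main
main is 6 commits ahead of feature

feature ahead: 22, main ahead: 6


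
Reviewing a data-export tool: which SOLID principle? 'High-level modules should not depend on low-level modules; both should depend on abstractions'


This describes the Dependency Inversion Principle (DIP)

Dependency Inversion Principle (DIP)


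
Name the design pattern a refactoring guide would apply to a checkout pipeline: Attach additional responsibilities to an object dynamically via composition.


This matches the Decorator pattern

Decorator


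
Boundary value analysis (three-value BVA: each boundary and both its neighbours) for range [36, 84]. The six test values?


Range: [36, 84]
Boundaries: just below min, min, min+1, max-1, max, just above max
Values: [35, 36, 37, 83, 84, 85]

[35, 36, 37, 83, 84, 85]


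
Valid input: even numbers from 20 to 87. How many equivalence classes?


Constraint: even integers in [20, 87]
Class 1: x < 20 — out-of-range invalid
Class 2: x in [20,87] but odd — wrong type invalid
Class 3: x in [20,87] and even — valid
Class 4: x > 87 — out-of-range invalid
Total equivalence classes: 4

4 equivalence classes


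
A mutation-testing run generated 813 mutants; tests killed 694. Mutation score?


Mutation score = killed / total * 100
Mutation score = 694 / 813 * 100
Mutation score = 85.36%

85.36%


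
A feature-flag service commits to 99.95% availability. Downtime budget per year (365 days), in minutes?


Formula: allowed downtime = period * (100 - SLA) / 100
Period (year (365 days)) = 525600 minutes
Unavailability fraction = (100 - 99.95) / 100
Allowed downtime = 525600 * (100 - 99.95) / 100
Allowed downtime = 262.8 minutes

262.8 minutes


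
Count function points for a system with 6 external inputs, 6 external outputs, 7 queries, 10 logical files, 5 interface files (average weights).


UFP = EI*4 + EO*5 + EQ*4 + ILF*10 + EIF*7
UFP = 6*4 + 6*5 + 7*4 + 10*10 + 5*7
UFP = 24 + 30 + 28 + 100 + 35
UFP = 217

217


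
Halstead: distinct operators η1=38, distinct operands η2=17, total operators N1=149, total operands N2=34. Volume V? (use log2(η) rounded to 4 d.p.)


Formula: V = N * log2(η), where N = N1 + N2 and η = η1 + η2
η = 38 + 17 = 55
N = 149 + 34 = 183
log2(55) ≈ 5.7814
V = 183 * 5.7814 = 1058.00

1058.00


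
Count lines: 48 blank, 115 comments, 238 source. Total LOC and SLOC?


Total LOC = blank + comment + code
Total LOC = 48 + 115 + 238 = 401
SLOC (source only) = code = 238

Total LOC: 401, SLOC: 238


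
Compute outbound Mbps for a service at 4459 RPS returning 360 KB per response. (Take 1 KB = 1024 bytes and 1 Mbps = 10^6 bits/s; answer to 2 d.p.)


Formula: Mbps = payload_bytes * RPS * 8 / 1e6
Payload per request = 360 KB = 360 * 1024 = 368640 bytes
Total bytes/sec = 368640 * 4459 = 1643765760
Total bits/sec = 1643765760 * 8 = 13150126080
Mbps = 13150126080 / 1e6 = 13150.13

13150.13 Mbps


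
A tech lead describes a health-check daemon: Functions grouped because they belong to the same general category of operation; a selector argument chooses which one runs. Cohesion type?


Reasoning: Grouped by category of activity, not by data or sequence
Type: Logical cohesion

Logical cohesion


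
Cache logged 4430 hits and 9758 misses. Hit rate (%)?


Formula: hit rate = hits / (hits + misses) * 100
hit rate = 4430 / (4430 + 9758) * 100
hit rate = 4430 / 14188 * 100
hit rate = 31.22%

31.22%


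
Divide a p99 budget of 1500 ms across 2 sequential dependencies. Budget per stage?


Formula: per_stage = total_budget / stages
per_stage = 1500 / 2
per_stage = 750.0 ms

750.0 ms


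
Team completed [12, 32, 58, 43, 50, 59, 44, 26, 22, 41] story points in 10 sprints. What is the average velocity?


Formula: Avg velocity = Total points / Number of sprints
Points: [12, 32, 58, 43, 50, 59, 44, 26, 22, 41]
Sum = 12 + 32 + 58 + 43 + 50 + 59 + 44 + 26 + 22 + 41 = 387
Avg velocity = 387 / 10 = 38.7 points/sprint

38.7 points/sprint


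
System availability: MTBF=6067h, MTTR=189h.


Availability = MTBF / (MTBF + MTTR)
Availability = 6067 / (6067 + 189)
Availability = 6067 / 6256
Availability = 96.9789%

96.9789%


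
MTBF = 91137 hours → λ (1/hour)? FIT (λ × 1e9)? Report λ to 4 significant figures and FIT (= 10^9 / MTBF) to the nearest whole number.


Formula: λ = 1 / MTBF; FIT = λ × 1e9 = 1e9 / MTBF
λ = 1 / 91137 ≈ 1.097e-05 failures/hour
FIT = 1e9 / 91137 ≈ 10972 failures per 1e9 hours (nearest whole number)

λ = 1.097e-05 /h, FIT = 10972


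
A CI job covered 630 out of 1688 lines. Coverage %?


Coverage = covered / total * 100
Coverage = 630 / 1688 * 100
Coverage = 37.32%

37.32%


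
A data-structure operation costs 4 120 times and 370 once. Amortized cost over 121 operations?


Formula: Amortized cost = Total cost / Operations
Total cost = (120 * 4) + (1 * 370)
Total cost = 480 + 370 = 850
Amortized = 850 / 121 = 7.0248

7.0248


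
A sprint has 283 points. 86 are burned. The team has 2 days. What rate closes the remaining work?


Formula: Required rate = Remaining points / Days left
Remaining = 283 - 86 = 197 points
Required rate = 197 / 2 = 98.5 points/day

98.5 points/day


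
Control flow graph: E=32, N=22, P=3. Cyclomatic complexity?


Formula: V(G) = E - N + 2P
V(G) = 32 - 22 + 2*3
V(G) = 10 + 6
V(G) = 16

16


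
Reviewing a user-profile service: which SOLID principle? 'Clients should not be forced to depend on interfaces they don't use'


This describes the Interface Segregation Principle (ISP)

Interface Segregation Principle (ISP)


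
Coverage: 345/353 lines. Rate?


Coverage = covered / total * 100
Coverage = 345 / 353 * 100
Coverage = 97.73%

97.73%


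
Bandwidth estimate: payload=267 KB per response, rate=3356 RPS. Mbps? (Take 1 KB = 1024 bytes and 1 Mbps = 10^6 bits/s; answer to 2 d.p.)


Formula: Mbps = payload_bytes * RPS * 8 / 1e6
Payload per request = 267 KB = 267 * 1024 = 273408 bytes
Total bytes/sec = 273408 * 3356 = 917557248
Total bits/sec = 917557248 * 8 = 7340457984
Mbps = 7340457984 / 1e6 = 7340.46

7340.46 Mbps


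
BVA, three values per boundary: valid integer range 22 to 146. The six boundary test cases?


Range: [22, 146]
Boundaries: just below min, min, min+1, max-1, max, just above max
Values: [21, 22, 23, 145, 146, 147]

[21, 22, 23, 145, 146, 147]


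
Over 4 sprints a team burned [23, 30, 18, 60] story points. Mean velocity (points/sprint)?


Formula: Avg velocity = Total points / Number of sprints
Points: [23, 30, 18, 60]
Sum = 23 + 30 + 18 + 60 = 131
Avg velocity = 131 / 4 = 32.75 points/sprint

32.75 points/sprint


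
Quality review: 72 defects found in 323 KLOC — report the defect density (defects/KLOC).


Defect density = defects / KLOC
Defect density = 72 / 323
Defect density = 0.223 defects/KLOC

0.223 defects/KLOC


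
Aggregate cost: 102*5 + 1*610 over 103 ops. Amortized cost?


Formula: Amortized cost = Total cost / Operations
Total cost = (102 * 5) + (1 * 610)
Total cost = 510 + 610 = 1120
Amortized = 1120 / 103 = 10.8738

10.8738


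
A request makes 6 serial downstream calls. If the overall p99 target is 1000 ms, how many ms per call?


Formula: per_stage = total_budget / stages
per_stage = 1000 / 6
per_stage = 166.67 ms

166.67 ms


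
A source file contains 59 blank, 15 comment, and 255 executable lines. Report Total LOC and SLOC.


Total LOC = blank + comment + code
Total LOC = 59 + 15 + 255 = 329
SLOC (source only) = code = 255

Total LOC: 329, SLOC: 255


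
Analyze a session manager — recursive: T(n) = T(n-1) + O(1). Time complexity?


Reasoning: linear recursion with constant work per frame
Complexity: O(n)

O(n)


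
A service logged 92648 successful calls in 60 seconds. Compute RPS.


Formula: throughput = requests / seconds
throughput = 92648 / 60
throughput = 1544.13 requests/second

1544.13 requests/second


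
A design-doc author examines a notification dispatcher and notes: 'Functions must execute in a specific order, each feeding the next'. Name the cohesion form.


Reasoning: Output of one is input to next
Type: Sequential cohesion

Sequential cohesion


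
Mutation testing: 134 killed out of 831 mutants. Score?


Mutation score = killed / total * 100
Mutation score = 134 / 831 * 100
Mutation score = 16.13%

16.13%


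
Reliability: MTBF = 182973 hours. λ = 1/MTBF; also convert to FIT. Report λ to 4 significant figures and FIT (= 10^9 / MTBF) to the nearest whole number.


Formula: λ = 1 / MTBF; FIT = λ × 1e9 = 1e9 / MTBF
λ = 1 / 182973 ≈ 5.465e-06 failures/hour
FIT = 1e9 / 182973 ≈ 5465 failures per 1e9 hours (nearest whole number)

λ = 5.465e-06 /h, FIT = 5465


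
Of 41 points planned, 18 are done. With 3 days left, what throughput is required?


Formula: Required rate = Remaining points / Days left
Remaining = 41 - 18 = 23 points
Required rate = 23 / 3 = 7.67 points/day

7.67 points/day


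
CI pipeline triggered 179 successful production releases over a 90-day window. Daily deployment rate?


Formula: deployments per day = releases / days
= 179 / 90
= 1.989 deploys/day
(equivalently, 13.92 deploys/week)

1.989 deploys/day


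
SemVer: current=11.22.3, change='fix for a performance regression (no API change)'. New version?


Current: 11.22.3
Change category: 'fix for a performance regression (no API change)' → patch bump
SemVer rule: patch bump → increment PATCH (MAJOR and MINOR unchanged)
New: 11.22.4

11.22.4


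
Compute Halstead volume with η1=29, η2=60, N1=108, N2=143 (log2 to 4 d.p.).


Formula: V = N * log2(η), where N = N1 + N2 and η = η1 + η2
η = 29 + 60 = 89
N = 108 + 143 = 251
log2(89) ≈ 6.4757
V = 251 * 6.4757 = 1625.40

1625.40


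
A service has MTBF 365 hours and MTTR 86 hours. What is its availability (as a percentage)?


Availability = MTBF / (MTBF + MTTR)
Availability = 365 / (365 + 86)
Availability = 365 / 451
Availability = 80.9313%

80.9313%


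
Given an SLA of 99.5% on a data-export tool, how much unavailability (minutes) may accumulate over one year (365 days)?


Formula: allowed downtime = period * (100 - SLA) / 100
Period (year (365 days)) = 525600 minutes
Unavailability fraction = (100 - 99.5) / 100
Allowed downtime = 525600 * (100 - 99.5) / 100
Allowed downtime = 2628.0 minutes

2628.0 minutes


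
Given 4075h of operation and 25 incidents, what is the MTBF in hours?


Formula: MTBF = Total operating time / Number of failures
MTBF = 4075 / 25
MTBF = 163.0 hours

163.0 hours


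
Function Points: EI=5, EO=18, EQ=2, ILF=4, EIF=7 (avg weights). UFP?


UFP = EI*4 + EO*5 + EQ*4 + ILF*10 + EIF*7
UFP = 5*4 + 18*5 + 2*4 + 4*10 + 7*7
UFP = 20 + 90 + 8 + 40 + 49
UFP = 207

207


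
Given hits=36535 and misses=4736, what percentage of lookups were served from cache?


Formula: hit rate = hits / (hits + misses) * 100
hit rate = 36535 / (36535 + 4736) * 100
hit rate = 36535 / 41271 * 100
hit rate = 88.52%

88.52%


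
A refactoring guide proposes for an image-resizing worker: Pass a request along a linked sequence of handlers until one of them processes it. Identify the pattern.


This matches the Chain of Responsibility pattern

Chain of Responsibility


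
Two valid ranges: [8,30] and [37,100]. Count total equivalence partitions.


Valid ranges: [8,30] and [37,100]
Class 1: x < 8 — invalid
Class 2: 8 ≤ x ≤ 30 — valid
Class 3: 30 < x < 37 — invalid (gap between ranges)
Class 4: 37 ≤ x ≤ 100 — valid
Class 5: x > 100 — invalid
Total equivalence classes: 5

5 equivalence classes


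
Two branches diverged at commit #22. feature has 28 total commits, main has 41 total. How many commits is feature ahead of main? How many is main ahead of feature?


Common ancestor: commit #22
feature commits after divergence: 28 - 22 = 6
main commits after divergence: 41 - 22 = 19
feature is 6 commits ahead of main
main is 19 commits ahead of feature

feature ahead: 6, main ahead: 19


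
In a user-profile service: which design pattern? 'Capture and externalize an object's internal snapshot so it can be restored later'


This matches the Memento pattern

Memento


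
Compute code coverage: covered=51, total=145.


Coverage = covered / total * 100
Coverage = 51 / 145 * 100
Coverage = 35.17%

35.17%


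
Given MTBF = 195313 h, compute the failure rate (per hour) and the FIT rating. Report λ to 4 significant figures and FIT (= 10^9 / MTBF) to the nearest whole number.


Formula: λ = 1 / MTBF; FIT = λ × 1e9 = 1e9 / MTBF
λ = 1 / 195313 ≈ 5.120e-06 failures/hour
FIT = 1e9 / 195313 ≈ 5120 failures per 1e9 hours (nearest whole number)

λ = 5.120e-06 /h, FIT = 5120


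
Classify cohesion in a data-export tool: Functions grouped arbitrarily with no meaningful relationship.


Reasoning: Worst: random grouping
Type: Coincidental cohesion

Coincidental cohesion


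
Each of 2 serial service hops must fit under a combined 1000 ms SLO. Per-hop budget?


Formula: per_stage = total_budget / stages
per_stage = 1000 / 2
per_stage = 500.0 ms

500.0 ms


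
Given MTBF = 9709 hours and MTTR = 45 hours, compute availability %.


Availability = MTBF / (MTBF + MTTR)
Availability = 9709 / (9709 + 45)
Availability = 9709 / 9754
Availability = 99.5387%

99.5387%


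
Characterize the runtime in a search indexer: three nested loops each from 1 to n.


Reasoning: three levels of nesting over n
Complexity: O(n^3)

O(n^3)


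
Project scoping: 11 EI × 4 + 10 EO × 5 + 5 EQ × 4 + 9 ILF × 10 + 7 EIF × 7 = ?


UFP = EI*4 + EO*5 + EQ*4 + ILF*10 + EIF*7
UFP = 11*4 + 10*5 + 5*4 + 9*10 + 7*7
UFP = 44 + 50 + 20 + 90 + 49
UFP = 253

253


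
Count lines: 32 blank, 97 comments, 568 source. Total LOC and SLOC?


Total LOC = blank + comment + code
Total LOC = 32 + 97 + 568 = 697
SLOC (source only) = code = 568

Total LOC: 697, SLOC: 568


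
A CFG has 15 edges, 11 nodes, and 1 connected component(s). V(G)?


Formula: V(G) = E - N + 2P
V(G) = 15 - 11 + 2*1
V(G) = 4 + 2
V(G) = 6

6


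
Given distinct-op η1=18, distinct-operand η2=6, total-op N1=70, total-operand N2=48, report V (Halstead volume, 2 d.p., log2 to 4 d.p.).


Formula: V = N * log2(η), where N = N1 + N2 and η = η1 + η2
η = 18 + 6 = 24
N = 70 + 48 = 118
log2(24) ≈ 4.5850
V = 118 * 4.5850 = 541.03

541.03


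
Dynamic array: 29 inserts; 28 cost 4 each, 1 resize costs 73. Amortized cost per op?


Formula: Amortized cost = Total cost / Operations
Total cost = (28 * 4) + (1 * 73)
Total cost = 112 + 73 = 185
Amortized = 185 / 29 = 6.3793

6.3793


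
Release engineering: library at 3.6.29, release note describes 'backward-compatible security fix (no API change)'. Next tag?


Current: 3.6.29
Change category: 'backward-compatible security fix (no API change)' → patch bump
SemVer rule: patch bump → increment PATCH (MAJOR and MINOR unchanged)
New: 3.6.30

3.6.30


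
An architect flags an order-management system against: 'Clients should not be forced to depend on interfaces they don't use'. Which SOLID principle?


This describes the Interface Segregation Principle (ISP)

Interface Segregation Principle (ISP)


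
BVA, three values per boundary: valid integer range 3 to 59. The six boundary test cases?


Range: [3, 59]
Boundaries: just below min, min, min+1, max-1, max, just above max
Values: [2, 3, 4, 58, 59, 60]

[2, 3, 4, 58, 59, 60]


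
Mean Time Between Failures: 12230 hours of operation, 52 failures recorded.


Formula: MTBF = Total operating time / Number of failures
MTBF = 12230 / 52
MTBF = 235.19 hours

235.19 hours


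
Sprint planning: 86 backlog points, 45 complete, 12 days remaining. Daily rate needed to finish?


Formula: Required rate = Remaining points / Days left
Remaining = 86 - 45 = 41 points
Required rate = 41 / 12 = 3.42 points/day

3.42 points/day


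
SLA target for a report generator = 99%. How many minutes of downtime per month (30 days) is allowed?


Formula: allowed downtime = period * (100 - SLA) / 100
Period (month (30 days)) = 43200 minutes
Unavailability fraction = (100 - 99.0) / 100
Allowed downtime = 43200 * (100 - 99.0) / 100
Allowed downtime = 432.0 minutes

432.0 minutes


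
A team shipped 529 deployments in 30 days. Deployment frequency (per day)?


Formula: deployments per day = releases / days
= 529 / 30
= 17.633 deploys/day
(equivalently, 123.43 deploys/week)

17.633 deploys/day


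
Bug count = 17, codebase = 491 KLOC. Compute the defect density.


Defect density = defects / KLOC
Defect density = 17 / 491
Defect density = 0.035 defects/KLOC

0.035 defects/KLOC


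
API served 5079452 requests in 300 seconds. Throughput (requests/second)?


Formula: throughput = requests / seconds
throughput = 5079452 / 300
throughput = 16931.51 requests/second

16931.51 requests/second


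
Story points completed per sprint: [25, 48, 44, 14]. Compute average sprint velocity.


Formula: Avg velocity = Total points / Number of sprints
Points: [25, 48, 44, 14]
Sum = 25 + 48 + 44 + 14 = 131
Avg velocity = 131 / 4 = 32.75 points/sprint

32.75 points/sprint


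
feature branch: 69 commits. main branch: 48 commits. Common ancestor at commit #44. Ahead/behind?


Common ancestor: commit #44
feature commits after divergence: 69 - 44 = 25
main commits after divergence: 48 - 44 = 4
feature is 25 commits ahead of main
main is 4 commits ahead of feature

feature ahead: 25, main ahead: 4


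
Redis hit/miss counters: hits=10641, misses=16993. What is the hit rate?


Formula: hit rate = hits / (hits + misses) * 100
hit rate = 10641 / (10641 + 16993) * 100
hit rate = 10641 / 27634 * 100
hit rate = 38.51%

38.51%


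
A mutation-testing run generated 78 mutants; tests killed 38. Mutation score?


Mutation score = killed / total * 100
Mutation score = 38 / 78 * 100
Mutation score = 48.72%

48.72%


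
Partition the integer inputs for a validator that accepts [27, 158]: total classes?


Valid range: [27, 158]
Class 1: x < 27 — invalid
Class 2: 27 ≤ x ≤ 158 — valid
Class 3: x > 158 — invalid
Total equivalence classes: 3

3 equivalence classes


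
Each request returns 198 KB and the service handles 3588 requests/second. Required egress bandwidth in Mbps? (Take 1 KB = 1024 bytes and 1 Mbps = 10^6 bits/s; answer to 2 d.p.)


Formula: Mbps = payload_bytes * RPS * 8 / 1e6
Payload per request = 198 KB = 198 * 1024 = 202752 bytes
Total bytes/sec = 202752 * 3588 = 727474176
Total bits/sec = 727474176 * 8 = 5819793408
Mbps = 5819793408 / 1e6 = 5819.79

5819.79 Mbps


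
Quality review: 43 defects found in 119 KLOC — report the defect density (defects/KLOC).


Defect density = defects / KLOC
Defect density = 43 / 119
Defect density = 0.361 defects/KLOC

0.361 defects/KLOC


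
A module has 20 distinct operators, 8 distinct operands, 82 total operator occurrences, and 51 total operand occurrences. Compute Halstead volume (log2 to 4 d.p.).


Formula: V = N * log2(η), where N = N1 + N2 and η = η1 + η2
η = 20 + 8 = 28
N = 82 + 51 = 133
log2(28) ≈ 4.8074
V = 133 * 4.8074 = 639.38

639.38


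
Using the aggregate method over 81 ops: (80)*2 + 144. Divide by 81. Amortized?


Formula: Amortized cost = Total cost / Operations
Total cost = (80 * 2) + (1 * 144)
Total cost = 160 + 144 = 304
Amortized = 304 / 81 = 3.7531

3.7531


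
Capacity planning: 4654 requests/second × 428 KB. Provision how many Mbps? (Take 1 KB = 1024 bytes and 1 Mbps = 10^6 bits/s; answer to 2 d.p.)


Formula: Mbps = payload_bytes * RPS * 8 / 1e6
Payload per request = 428 KB = 428 * 1024 = 438272 bytes
Total bytes/sec = 438272 * 4654 = 2039717888
Total bits/sec = 2039717888 * 8 = 16317743104
Mbps = 16317743104 / 1e6 = 16317.74

16317.74 Mbps


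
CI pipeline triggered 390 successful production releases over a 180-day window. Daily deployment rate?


Formula: deployments per day = releases / days
= 390 / 180
= 2.167 deploys/day
(equivalently, 15.17 deploys/week)

2.167 deploys/day


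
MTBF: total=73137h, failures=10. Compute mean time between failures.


Formula: MTBF = Total operating time / Number of failures
MTBF = 73137 / 10
MTBF = 7313.7 hours

7313.7 hours


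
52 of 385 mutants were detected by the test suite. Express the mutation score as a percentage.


Mutation score = killed / total * 100
Mutation score = 52 / 385 * 100
Mutation score = 13.51%

13.51%


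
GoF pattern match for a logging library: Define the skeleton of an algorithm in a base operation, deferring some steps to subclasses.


This matches the Template Method pattern

Template Method


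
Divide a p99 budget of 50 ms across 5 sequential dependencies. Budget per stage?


Formula: per_stage = total_budget / stages
per_stage = 50 / 5
per_stage = 10.0 ms

10.0 ms


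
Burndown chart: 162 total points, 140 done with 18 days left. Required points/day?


Formula: Required rate = Remaining points / Days left
Remaining = 162 - 140 = 22 points
Required rate = 22 / 18 = 1.22 points/day

1.22 points/day


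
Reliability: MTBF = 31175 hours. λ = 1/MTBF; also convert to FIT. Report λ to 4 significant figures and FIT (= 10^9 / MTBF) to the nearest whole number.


Formula: λ = 1 / MTBF; FIT = λ × 1e9 = 1e9 / MTBF
λ = 1 / 31175 ≈ 3.208e-05 failures/hour
FIT = 1e9 / 31175 ≈ 32077 failures per 1e9 hours (nearest whole number)

λ = 3.208e-05 /h, FIT = 32077


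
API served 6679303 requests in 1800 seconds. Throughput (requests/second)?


Formula: throughput = requests / seconds
throughput = 6679303 / 1800
throughput = 3710.72 requests/second

3710.72 requests/second


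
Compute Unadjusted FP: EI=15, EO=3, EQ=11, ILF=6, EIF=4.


UFP = EI*4 + EO*5 + EQ*4 + ILF*10 + EIF*7
UFP = 15*4 + 3*5 + 11*4 + 6*10 + 4*7
UFP = 60 + 15 + 44 + 60 + 28
UFP = 207

207


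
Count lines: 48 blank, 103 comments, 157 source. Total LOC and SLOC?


Total LOC = blank + comment + code
Total LOC = 48 + 103 + 157 = 308
SLOC (source only) = code = 157

Total LOC: 308, SLOC: 157


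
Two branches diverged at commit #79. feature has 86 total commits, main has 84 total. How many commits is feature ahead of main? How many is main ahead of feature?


Common ancestor: commit #79
feature commits after divergence: 86 - 79 = 7
main commits after divergence: 84 - 79 = 5
feature is 7 commits ahead of main
main is 5 commits ahead of feature

feature ahead: 7, main ahead: 5


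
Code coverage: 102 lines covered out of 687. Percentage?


Coverage = covered / total * 100
Coverage = 102 / 687 * 100
Coverage = 14.85%

14.85%


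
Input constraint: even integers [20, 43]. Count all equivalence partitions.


Constraint: even integers in [20, 43]
Class 1: x < 20 — out-of-range invalid
Class 2: x in [20,43] but odd — wrong type invalid
Class 3: x in [20,43] and even — valid
Class 4: x > 43 — out-of-range invalid
Total equivalence classes: 4

4 equivalence classes


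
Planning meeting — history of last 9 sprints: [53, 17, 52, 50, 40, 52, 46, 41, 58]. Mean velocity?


Formula: Avg velocity = Total points / Number of sprints
Points: [53, 17, 52, 50, 40, 52, 46, 41, 58]
Sum = 53 + 17 + 52 + 50 + 40 + 52 + 46 + 41 + 58 = 409
Avg velocity = 409 / 9 = 45.44 points/sprint

45.44 points/sprint


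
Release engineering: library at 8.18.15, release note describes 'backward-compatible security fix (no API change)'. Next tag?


Current: 8.18.15
Change category: 'backward-compatible security fix (no API change)' → patch bump
SemVer rule: patch bump → increment PATCH (MAJOR and MINOR unchanged)
New: 8.18.16

8.18.16


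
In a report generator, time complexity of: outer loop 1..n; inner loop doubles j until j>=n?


Reasoning: linear outer times logarithmic inner
Complexity: O(n log n)

O(n log n)


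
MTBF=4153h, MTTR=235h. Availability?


Availability = MTBF / (MTBF + MTTR)
Availability = 4153 / (4153 + 235)
Availability = 4153 / 4388
Availability = 94.6445%

94.6445%


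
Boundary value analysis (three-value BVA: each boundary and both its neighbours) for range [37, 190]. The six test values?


Range: [37, 190]
Boundaries: just below min, min, min+1, max-1, max, just above max
Values: [36, 37, 38, 189, 190, 191]

[36, 37, 38, 189, 190, 191]


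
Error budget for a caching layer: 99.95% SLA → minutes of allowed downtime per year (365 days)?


Formula: allowed downtime = period * (100 - SLA) / 100
Period (year (365 days)) = 525600 minutes
Unavailability fraction = (100 - 99.95) / 100
Allowed downtime = 525600 * (100 - 99.95) / 100
Allowed downtime = 262.8 minutes

262.8 minutes


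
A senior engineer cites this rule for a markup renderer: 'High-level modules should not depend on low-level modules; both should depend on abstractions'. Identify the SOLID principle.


This describes the Dependency Inversion Principle (DIP)

Dependency Inversion Principle (DIP)


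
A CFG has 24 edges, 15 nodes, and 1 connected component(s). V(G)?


Formula: V(G) = E - N + 2P
V(G) = 24 - 15 + 2*1
V(G) = 9 + 2
V(G) = 11

11


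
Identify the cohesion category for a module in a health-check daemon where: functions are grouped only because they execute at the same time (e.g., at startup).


Reasoning: Related by timing only
Type: Temporal cohesion

Temporal cohesion


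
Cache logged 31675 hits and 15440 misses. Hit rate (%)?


Formula: hit rate = hits / (hits + misses) * 100
hit rate = 31675 / (31675 + 15440) * 100
hit rate = 31675 / 47115 * 100
hit rate = 67.23%

67.23%


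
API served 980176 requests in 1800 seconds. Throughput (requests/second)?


Formula: throughput = requests / seconds
throughput = 980176 / 1800
throughput = 544.54 requests/second

544.54 requests/second


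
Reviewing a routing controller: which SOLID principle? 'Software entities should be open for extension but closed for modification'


This describes the Open/Closed Principle (OCP)

Open/Closed Principle (OCP)


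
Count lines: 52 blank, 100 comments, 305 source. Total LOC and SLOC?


Total LOC = blank + comment + code
Total LOC = 52 + 100 + 305 = 457
SLOC (source only) = code = 305

Total LOC: 457, SLOC: 305


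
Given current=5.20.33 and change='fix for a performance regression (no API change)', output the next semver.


Current: 5.20.33
Change category: 'fix for a performance regression (no API change)' → patch bump
SemVer rule: patch bump → increment PATCH (MAJOR and MINOR unchanged)
New: 5.20.34

5.20.34


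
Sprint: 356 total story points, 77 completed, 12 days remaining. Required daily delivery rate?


Formula: Required rate = Remaining points / Days left
Remaining = 356 - 77 = 279 points
Required rate = 279 / 12 = 23.25 points/day

23.25 points/day


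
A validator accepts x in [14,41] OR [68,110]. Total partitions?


Valid ranges: [14,41] and [68,110]
Class 1: x < 14 — invalid
Class 2: 14 ≤ x ≤ 41 — valid
Class 3: 41 < x < 68 — invalid (gap between ranges)
Class 4: 68 ≤ x ≤ 110 — valid
Class 5: x > 110 — invalid
Total equivalence classes: 5

5 equivalence classes


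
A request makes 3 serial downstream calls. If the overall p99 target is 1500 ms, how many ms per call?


Formula: per_stage = total_budget / stages
per_stage = 1500 / 3
per_stage = 500.0 ms

500.0 ms


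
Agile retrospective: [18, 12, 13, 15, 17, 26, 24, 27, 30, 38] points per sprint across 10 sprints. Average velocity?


Formula: Avg velocity = Total points / Number of sprints
Points: [18, 12, 13, 15, 17, 26, 24, 27, 30, 38]
Sum = 18 + 12 + 13 + 15 + 17 + 26 + 24 + 27 + 30 + 38 = 220
Avg velocity = 220 / 10 = 22.0 points/sprint

22.0 points/sprint


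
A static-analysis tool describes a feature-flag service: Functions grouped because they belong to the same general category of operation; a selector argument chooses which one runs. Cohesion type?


Reasoning: Grouped by category of activity, not by data or sequence
Type: Logical cohesion

Logical cohesion


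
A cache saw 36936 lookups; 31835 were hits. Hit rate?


Formula: hit rate = hits / (hits + misses) * 100
hit rate = 31835 / (31835 + 5101) * 100
hit rate = 31835 / 36936 * 100
hit rate = 86.19%

86.19%


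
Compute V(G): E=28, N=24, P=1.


Formula: V(G) = E - N + 2P
V(G) = 28 - 24 + 2*1
V(G) = 4 + 2
V(G) = 6

6


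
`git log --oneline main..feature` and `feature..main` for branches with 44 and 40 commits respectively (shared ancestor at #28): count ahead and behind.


Common ancestor: commit #28
feature commits after divergence: 44 - 28 = 16
main commits after divergence: 40 - 28 = 12
feature is 16 commits ahead of main
main is 12 commits ahead of feature

feature ahead: 16, main ahead: 12


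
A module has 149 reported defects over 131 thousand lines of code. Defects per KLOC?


Defect density = defects / KLOC
Defect density = 149 / 131
Defect density = 1.137 defects/KLOC

1.137 defects/KLOC


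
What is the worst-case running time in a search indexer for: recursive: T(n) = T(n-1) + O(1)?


Reasoning: linear recursion with constant work per frame
Complexity: O(n)

O(n)


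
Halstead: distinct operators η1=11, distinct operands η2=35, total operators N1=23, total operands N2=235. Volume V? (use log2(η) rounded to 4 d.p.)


Formula: V = N * log2(η), where N = N1 + N2 and η = η1 + η2
η = 11 + 35 = 46
N = 23 + 235 = 258
log2(46) ≈ 5.5236
V = 258 * 5.5236 = 1425.09

1425.09


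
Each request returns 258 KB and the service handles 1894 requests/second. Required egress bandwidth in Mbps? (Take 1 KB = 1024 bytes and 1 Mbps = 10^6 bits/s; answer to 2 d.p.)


Formula: Mbps = payload_bytes * RPS * 8 / 1e6
Payload per request = 258 KB = 258 * 1024 = 264192 bytes
Total bytes/sec = 264192 * 1894 = 500379648
Total bits/sec = 500379648 * 8 = 4003037184
Mbps = 4003037184 / 1e6 = 4003.04

4003.04 Mbps


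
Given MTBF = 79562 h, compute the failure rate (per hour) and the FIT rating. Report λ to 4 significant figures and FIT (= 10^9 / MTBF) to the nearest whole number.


Formula: λ = 1 / MTBF; FIT = λ × 1e9 = 1e9 / MTBF
λ = 1 / 79562 ≈ 1.257e-05 failures/hour
FIT = 1e9 / 79562 ≈ 12569 failures per 1e9 hours (nearest whole number)

λ = 1.257e-05 /h, FIT = 12569


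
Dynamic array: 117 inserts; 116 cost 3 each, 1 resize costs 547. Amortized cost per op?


Formula: Amortized cost = Total cost / Operations
Total cost = (116 * 3) + (1 * 547)
Total cost = 348 + 547 = 895
Amortized = 895 / 117 = 7.6496

7.6496


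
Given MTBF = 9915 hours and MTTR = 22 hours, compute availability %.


Availability = MTBF / (MTBF + MTTR)
Availability = 9915 / (9915 + 22)
Availability = 9915 / 9937
Availability = 99.7786%

99.7786%


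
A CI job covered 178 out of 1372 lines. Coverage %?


Coverage = covered / total * 100
Coverage = 178 / 1372 * 100
Coverage = 12.97%

12.97%


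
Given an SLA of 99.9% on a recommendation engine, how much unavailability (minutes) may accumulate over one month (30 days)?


Formula: allowed downtime = period * (100 - SLA) / 100
Period (month (30 days)) = 43200 minutes
Unavailability fraction = (100 - 99.9) / 100
Allowed downtime = 43200 * (100 - 99.9) / 100
Allowed downtime = 43.2 minutes

43.2 minutes


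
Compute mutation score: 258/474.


Mutation score = killed / total * 100
Mutation score = 258 / 474 * 100
Mutation score = 54.43%

54.43%


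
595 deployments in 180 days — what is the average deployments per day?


Formula: deployments per day = releases / days
= 595 / 180
= 3.306 deploys/day
(equivalently, 23.14 deploys/week)

3.306 deploys/day


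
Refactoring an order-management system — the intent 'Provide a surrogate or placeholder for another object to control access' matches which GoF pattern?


This matches the Proxy pattern

Proxy


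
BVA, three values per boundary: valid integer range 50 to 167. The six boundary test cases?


Range: [50, 167]
Boundaries: just below min, min, min+1, max-1, max, just above max
Values: [49, 50, 51, 166, 167, 168]

[49, 50, 51, 166, 167, 168]


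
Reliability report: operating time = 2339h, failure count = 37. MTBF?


Formula: MTBF = Total operating time / Number of failures
MTBF = 2339 / 37
MTBF = 63.22 hours

63.22 hours


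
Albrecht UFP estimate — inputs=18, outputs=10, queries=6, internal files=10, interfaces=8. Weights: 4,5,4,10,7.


UFP = EI*4 + EO*5 + EQ*4 + ILF*10 + EIF*7
UFP = 18*4 + 10*5 + 6*4 + 10*10 + 8*7
UFP = 72 + 50 + 24 + 100 + 56
UFP = 302

302


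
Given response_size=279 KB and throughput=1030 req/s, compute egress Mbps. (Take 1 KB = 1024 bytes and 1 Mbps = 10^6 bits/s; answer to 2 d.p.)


Formula: Mbps = payload_bytes * RPS * 8 / 1e6
Payload per request = 279 KB = 279 * 1024 = 285696 bytes
Total bytes/sec = 285696 * 1030 = 294266880
Total bits/sec = 294266880 * 8 = 2354135040
Mbps = 2354135040 / 1e6 = 2354.14

2354.14 Mbps


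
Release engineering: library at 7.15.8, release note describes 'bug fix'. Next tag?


Current: 7.15.8
Change category: 'bug fix' → patch bump
SemVer rule: patch bump → increment PATCH (MAJOR and MINOR unchanged)
New: 7.15.9

7.15.9


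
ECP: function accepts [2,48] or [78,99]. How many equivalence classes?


Valid ranges: [2,48] and [78,99]
Class 1: x < 2 — invalid
Class 2: 2 ≤ x ≤ 48 — valid
Class 3: 48 < x < 78 — invalid (gap between ranges)
Class 4: 78 ≤ x ≤ 99 — valid
Class 5: x > 99 — invalid
Total equivalence classes: 5

5 equivalence classes


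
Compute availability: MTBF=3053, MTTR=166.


Availability = MTBF / (MTBF + MTTR)
Availability = 3053 / (3053 + 166)
Availability = 3053 / 3219
Availability = 94.8431%

94.8431%


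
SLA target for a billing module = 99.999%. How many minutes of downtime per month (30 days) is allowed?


Formula: allowed downtime = period * (100 - SLA) / 100
Period (month (30 days)) = 43200 minutes
Unavailability fraction = (100 - 99.999) / 100
Allowed downtime = 43200 * (100 - 99.999) / 100
Allowed downtime = 0.432 minutes

0.432 minutes


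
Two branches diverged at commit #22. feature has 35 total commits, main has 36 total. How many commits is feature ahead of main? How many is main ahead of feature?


Common ancestor: commit #22
feature commits after divergence: 35 - 22 = 13
main commits after divergence: 36 - 22 = 14
feature is 13 commits ahead of main
main is 14 commits ahead of feature

feature ahead: 13, main ahead: 14


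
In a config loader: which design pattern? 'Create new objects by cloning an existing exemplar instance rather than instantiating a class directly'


This matches the Prototype pattern

Prototype


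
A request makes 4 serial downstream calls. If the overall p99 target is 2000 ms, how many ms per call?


Formula: per_stage = total_budget / stages
per_stage = 2000 / 4
per_stage = 500.0 ms

500.0 ms


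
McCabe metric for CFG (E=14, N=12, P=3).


Formula: V(G) = E - N + 2P
V(G) = 14 - 12 + 2*3
V(G) = 2 + 6
V(G) = 8

8


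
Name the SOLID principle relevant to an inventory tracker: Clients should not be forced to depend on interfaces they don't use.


This describes the Interface Segregation Principle (ISP)

Interface Segregation Principle (ISP)


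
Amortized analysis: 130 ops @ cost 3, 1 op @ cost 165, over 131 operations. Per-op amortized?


Formula: Amortized cost = Total cost / Operations
Total cost = (130 * 3) + (1 * 165)
Total cost = 390 + 165 = 555
Amortized = 555 / 131 = 4.2366

4.2366


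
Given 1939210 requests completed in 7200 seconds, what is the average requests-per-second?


Formula: throughput = requests / seconds
throughput = 1939210 / 7200
throughput = 269.33 requests/second

269.33 requests/second


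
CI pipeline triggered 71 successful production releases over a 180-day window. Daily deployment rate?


Formula: deployments per day = releases / days
= 71 / 180
= 0.394 deploys/day
(equivalently, 2.76 deploys/week)

0.394 deploys/day


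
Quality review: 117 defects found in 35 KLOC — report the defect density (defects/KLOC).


Defect density = defects / KLOC
Defect density = 117 / 35
Defect density = 3.343 defects/KLOC

3.343 defects/KLOC


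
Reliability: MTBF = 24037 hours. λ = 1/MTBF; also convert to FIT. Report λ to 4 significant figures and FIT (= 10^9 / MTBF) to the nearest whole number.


Formula: λ = 1 / MTBF; FIT = λ × 1e9 = 1e9 / MTBF
λ = 1 / 24037 ≈ 4.160e-05 failures/hour
FIT = 1e9 / 24037 ≈ 41603 failures per 1e9 hours (nearest whole number)

λ = 4.160e-05 /h, FIT = 41603


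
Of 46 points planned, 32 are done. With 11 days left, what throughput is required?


Formula: Required rate = Remaining points / Days left
Remaining = 46 - 32 = 14 points
Required rate = 14 / 11 = 1.27 points/day

1.27 points/day


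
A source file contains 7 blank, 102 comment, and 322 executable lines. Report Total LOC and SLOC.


Total LOC = blank + comment + code
Total LOC = 7 + 102 + 322 = 431
SLOC (source only) = code = 322

Total LOC: 431, SLOC: 322


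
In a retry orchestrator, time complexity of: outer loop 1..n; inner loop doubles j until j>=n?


Reasoning: linear outer times logarithmic inner
Complexity: O(n log n)

O(n log n)


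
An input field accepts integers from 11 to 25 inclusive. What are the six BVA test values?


Range: [11, 25]
Boundaries: just below min, min, min+1, max-1, max, just above max
Values: [10, 11, 12, 24, 25, 26]

[10, 11, 12, 24, 25, 26]


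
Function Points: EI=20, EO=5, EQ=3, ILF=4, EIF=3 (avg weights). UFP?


UFP = EI*4 + EO*5 + EQ*4 + ILF*10 + EIF*7
UFP = 20*4 + 5*5 + 3*4 + 4*10 + 3*7
UFP = 80 + 25 + 12 + 40 + 21
UFP = 178

178


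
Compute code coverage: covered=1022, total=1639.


Coverage = covered / total * 100
Coverage = 1022 / 1639 * 100
Coverage = 62.36%

62.36%


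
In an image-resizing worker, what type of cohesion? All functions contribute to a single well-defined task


Reasoning: Best: single purpose
Type: Functional cohesion

Functional cohesion
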